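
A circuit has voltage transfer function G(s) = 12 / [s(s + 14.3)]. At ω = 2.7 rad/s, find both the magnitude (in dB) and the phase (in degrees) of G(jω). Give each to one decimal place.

|j2.7 + 14.3| = √(2.7² + 14.3²) = 14.55
|j2.7| = 2.7
|G(j2.7)| = 12 / (14.55 × 2.7) = 0.3054
20 log₁₀(0.3054) = -10.30 dB
∠(j2.7 + 14.3) = arctan(2.7/14.3) = 10.69°
∠(j2.7) = 90.00°
∠G(j2.7) = − (10.69° + 90.00°) = -100.69°

|G| = -10.3 dB, ∠G = -100.7 deg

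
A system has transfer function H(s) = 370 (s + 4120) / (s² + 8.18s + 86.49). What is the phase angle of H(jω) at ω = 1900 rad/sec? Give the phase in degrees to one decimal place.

-155.0°

∠(j1900 + 4120) = arctan(1900/4120) = 24.76°
∠[(j1900)² + 8.18(j1900) + 86.49] = ∠[-3.6099e+06 + j15542] = 179.75°
∠H(j1900) = 24.76° − 179.75° = -155.00°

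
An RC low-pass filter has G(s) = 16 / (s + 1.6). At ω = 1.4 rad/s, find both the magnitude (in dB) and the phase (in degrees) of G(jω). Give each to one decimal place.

|G| = 17.5 dB, ∠G = -41.2°

|j1.4 + 1.6| = √(1.4² + 1.6²) = 2.126
|G(j1.4)| = 16 / 2.126 = 7.5258
20 log₁₀(7.5258) = 17.53 dB
∠(j1.4 + 1.6) = arctan(1.4/1.6) = 41.19°
∠G(j1.4) = −41.19° = -41.19°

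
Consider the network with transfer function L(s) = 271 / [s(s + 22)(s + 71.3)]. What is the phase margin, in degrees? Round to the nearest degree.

89 deg

Gain crossover: |L(jω)| = 1 at ω ≈ 0.173 rad/sec.
∠L(j0.173) = −90° − arctan(0.173/22) − arctan(0.173/71.3) ≈ -90.59°
PM = 180° + (-90.59°) = 89.41°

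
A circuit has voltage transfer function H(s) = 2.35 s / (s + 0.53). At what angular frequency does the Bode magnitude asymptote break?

The single real pole at s = −0.53 gives a corner at ω = 0.53 rad/s.

0.53 rad/s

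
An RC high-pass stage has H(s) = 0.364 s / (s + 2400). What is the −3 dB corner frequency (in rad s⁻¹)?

2400 rad s⁻¹

For a single-pole high-pass, the −3 dB point is at the pole: ω = 2400 rad s⁻¹.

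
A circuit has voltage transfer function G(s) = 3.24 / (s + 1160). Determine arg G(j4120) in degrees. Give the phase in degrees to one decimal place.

∠(j4120 + 1160) = arctan(4120/1160) = 74.28°
∠G(j4120) = −74.28° = -74.28°

-74.3°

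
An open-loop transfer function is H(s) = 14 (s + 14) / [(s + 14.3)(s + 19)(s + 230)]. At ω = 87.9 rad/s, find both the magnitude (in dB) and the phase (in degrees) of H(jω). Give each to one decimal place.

|H| = -64.0 dB, ∠H = -98.5°

|j87.9 + 14| = √(87.9² + 14²) = 89.01
|j87.9 + 14.3| = √(87.9² + 14.3²) = 89.06
|j87.9 + 19| = √(87.9² + 19²) = 89.93
|j87.9 + 230| = √(87.9² + 230²) = 246.2
|H(j87.9)| = 14 × 89.01 / (89.06 × 89.93 × 246.2) = 0.00063192
20 log₁₀(0.00063192) = -63.99 dB
∠(j87.9 + 14) = arctan(87.9/14) = 80.95°
∠(j87.9 + 14.3) = arctan(87.9/14.3) = 80.76°
∠(j87.9 + 19) = arctan(87.9/19) = 77.80°
∠(j87.9 + 230) = arctan(87.9/230) = 20.92°
∠H(j87.9) = 80.95° − (80.76° + 77.80° + 20.92°) = -98.53°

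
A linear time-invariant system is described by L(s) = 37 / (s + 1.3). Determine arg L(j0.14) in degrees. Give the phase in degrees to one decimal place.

∠(j0.14 + 1.3) = arctan(0.14/1.3) = 6.15°
∠L(j0.14) = −6.15° = -6.15°

-6.1°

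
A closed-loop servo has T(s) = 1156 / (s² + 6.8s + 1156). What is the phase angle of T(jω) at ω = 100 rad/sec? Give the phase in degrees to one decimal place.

-175.6°

∠[(j100)² + 6.8(j100) + 1156] = ∠[-8844 + j680] = 175.60°
∠T(j100) = −175.60° = -175.60°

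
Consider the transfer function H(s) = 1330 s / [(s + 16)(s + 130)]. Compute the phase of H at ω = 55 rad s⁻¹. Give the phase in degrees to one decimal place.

∠(j55) = 90.00°
∠(j55 + 16) = arctan(55/16) = 73.78°
∠(j55 + 130) = arctan(55/130) = 22.93°
∠H(j55) = 90.00° − (73.78° + 22.93°) = -6.71°

-6.7°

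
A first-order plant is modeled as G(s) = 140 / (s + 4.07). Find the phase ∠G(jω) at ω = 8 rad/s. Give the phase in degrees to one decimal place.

∠(j8 + 4.07) = arctan(8/4.07) = 63.04°
∠G(j8) = −63.04° = -63.04°

-63.0 deg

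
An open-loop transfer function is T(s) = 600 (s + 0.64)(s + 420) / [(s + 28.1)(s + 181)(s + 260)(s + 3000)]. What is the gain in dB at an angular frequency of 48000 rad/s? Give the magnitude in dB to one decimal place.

-131.7 dB

|j48000 + 0.64| = √(48000² + 0.64²) = 4.8e+04
|j48000 + 420| = √(48000² + 420²) = 4.8e+04
|j48000 + 28.1| = √(48000² + 28.1²) = 4.8e+04
|j48000 + 181| = √(48000² + 181²) = 4.8e+04
|j48000 + 260| = √(48000² + 260²) = 4.8e+04
|j48000 + 3000| = √(48000² + 3000²) = 4.809e+04
|T(j48000)| = 600 × 4.8e+04 × 4.8e+04 / (4.8e+04 × 4.8e+04 × 4.8e+04 × 4.809e+04) = 2.5991e-07
20 log₁₀(2.5991e-07) = -131.70 dB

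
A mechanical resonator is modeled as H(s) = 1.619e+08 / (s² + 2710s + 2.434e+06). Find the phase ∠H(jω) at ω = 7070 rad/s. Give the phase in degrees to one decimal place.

∠[(j7070)² + 2710(j7070) + 2.434e+06] = ∠[-4.7551e+07 + j1.916e+07] = 158.05°
∠H(j7070) = −158.05° = -158.05°

-158.1°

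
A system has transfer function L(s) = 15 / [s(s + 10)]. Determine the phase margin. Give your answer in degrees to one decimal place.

Gain crossover: |L(jω)| = 1 at ω ≈ 1.48 rad/sec.
∠L(j1.48) = −90° − arctan(1.48/10) ≈ -98.44°
PM = 180° + (-98.44°) = 81.56°

81.6°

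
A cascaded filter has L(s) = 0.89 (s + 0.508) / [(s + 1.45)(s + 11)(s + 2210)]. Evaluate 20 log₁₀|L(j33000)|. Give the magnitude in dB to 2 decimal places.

|j33000 + 0.508| = √(33000² + 0.508²) = 3.3e+04
|j33000 + 1.45| = √(33000² + 1.45²) = 3.3e+04
|j33000 + 11| = √(33000² + 11²) = 3.3e+04
|j33000 + 2210| = √(33000² + 2210²) = 3.307e+04
|L(j33000)| = 0.89 × 3.3e+04 / (3.3e+04 × 3.3e+04 × 3.307e+04) = 8.1544e-10
20 log₁₀(8.1544e-10) = -181.772 dB

-181.77 dB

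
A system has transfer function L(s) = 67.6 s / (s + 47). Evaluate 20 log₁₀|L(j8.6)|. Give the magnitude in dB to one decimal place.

21.7 dB

|j8.6| = 8.6
|j8.6 + 47| = √(8.6² + 47²) = 47.78
|L(j8.6)| = 67.6 × 8.6 / 47.78 = 12.167
20 log₁₀(12.167) = 21.70 dB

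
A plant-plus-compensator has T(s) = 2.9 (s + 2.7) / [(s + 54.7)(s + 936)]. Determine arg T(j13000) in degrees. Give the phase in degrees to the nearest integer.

∠(j13000 + 2.7) = arctan(13000/2.7) = 89.99°
∠(j13000 + 54.7) = arctan(13000/54.7) = 89.76°
∠(j13000 + 936) = arctan(13000/936) = 85.88°
∠T(j13000) = 89.99° − (89.76° + 85.88°) = -85.65°

-86°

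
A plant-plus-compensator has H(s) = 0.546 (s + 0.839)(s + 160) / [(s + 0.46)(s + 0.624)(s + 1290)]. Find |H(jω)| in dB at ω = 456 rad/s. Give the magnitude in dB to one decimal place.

|j456 + 0.839| = √(456² + 0.839²) = 456
|j456 + 160| = √(456² + 160²) = 483.3
|j456 + 0.46| = √(456² + 0.46²) = 456
|j456 + 0.624| = √(456² + 0.624²) = 456
|j456 + 1290| = √(456² + 1290²) = 1368
|H(j456)| = 0.546 × 456 × 483.3 / (456 × 456 × 1368) = 0.00042291
20 log₁₀(0.00042291) = -67.48 dB

-67.5 dB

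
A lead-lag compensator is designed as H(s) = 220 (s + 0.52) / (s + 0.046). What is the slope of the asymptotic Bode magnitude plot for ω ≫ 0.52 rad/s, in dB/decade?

0 dB/decade

With 1 zero and 1 pole, the high-frequency asymptotic slope is 20 × (1 − 1) = 0 dB/decade.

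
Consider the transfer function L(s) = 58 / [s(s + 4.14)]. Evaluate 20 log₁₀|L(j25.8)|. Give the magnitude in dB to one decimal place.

|j25.8 + 4.14| = √(25.8² + 4.14²) = 26.13
|j25.8| = 25.8
|L(j25.8)| = 58 / (26.13 × 25.8) = 0.086034
20 log₁₀(0.086034) = -21.31 dB

-21.3 dB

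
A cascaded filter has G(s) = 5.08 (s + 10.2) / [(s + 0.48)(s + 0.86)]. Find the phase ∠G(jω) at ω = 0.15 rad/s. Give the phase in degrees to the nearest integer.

-26°

∠(j0.15 + 10.2) = arctan(0.15/10.2) = 0.84°
∠(j0.15 + 0.48) = arctan(0.15/0.48) = 17.35°
∠(j0.15 + 0.86) = arctan(0.15/0.86) = 9.89°
∠G(j0.15) = 0.84° − (17.35° + 9.89°) = -26.41°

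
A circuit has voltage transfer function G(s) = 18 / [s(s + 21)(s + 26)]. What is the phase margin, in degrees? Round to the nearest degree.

Gain crossover: |G(jω)| = 1 at ω ≈ 0.033 rad/s.
∠G(j0.033) = −90° − arctan(0.033/21) − arctan(0.033/26) ≈ -90.16°
PM = 180° + (-90.16°) = 89.84°

90°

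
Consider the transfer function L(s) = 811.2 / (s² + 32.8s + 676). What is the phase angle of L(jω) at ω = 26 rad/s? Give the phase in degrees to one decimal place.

-90.0°

∠[(j26)² + 32.8(j26) + 676] = ∠[0 + j852.8] = 90.00°
∠L(j26) = −90.00° = -90.00°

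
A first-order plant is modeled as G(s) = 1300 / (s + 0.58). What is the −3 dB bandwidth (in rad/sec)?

For a single-pole low-pass, the −3 dB point is at the pole: ω = 0.58 rad/sec.

0.58 rad/sec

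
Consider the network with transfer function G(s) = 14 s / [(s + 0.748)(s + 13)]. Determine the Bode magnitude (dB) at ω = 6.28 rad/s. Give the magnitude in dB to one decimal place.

-0.3 dB

|j6.28| = 6.28
|j6.28 + 0.748| = √(6.28² + 0.748²) = 6.324
|j6.28 + 13| = √(6.28² + 13²) = 14.44
|G(j6.28)| = 14 × 6.28 / (6.324 × 14.44) = 0.9629
20 log₁₀(0.9629) = -0.33 dB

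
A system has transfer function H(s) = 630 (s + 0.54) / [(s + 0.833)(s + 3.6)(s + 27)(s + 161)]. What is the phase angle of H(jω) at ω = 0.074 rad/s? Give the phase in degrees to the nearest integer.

1°

∠(j0.074 + 0.54) = arctan(0.074/0.54) = 7.80°
∠(j0.074 + 0.833) = arctan(0.074/0.833) = 5.08°
∠(j0.074 + 3.6) = arctan(0.074/3.6) = 1.18°
∠(j0.074 + 27) = arctan(0.074/27) = 0.16°
∠(j0.074 + 161) = arctan(0.074/161) = 0.03°
∠H(j0.074) = 7.80° − (5.08° + 1.18° + 0.16° + 0.03°) = 1.37°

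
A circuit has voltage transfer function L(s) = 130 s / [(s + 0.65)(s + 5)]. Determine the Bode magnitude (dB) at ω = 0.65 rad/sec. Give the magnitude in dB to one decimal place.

25.2 dB

|j0.65| = 0.65
|j0.65 + 0.65| = √(0.65² + 0.65²) = 0.9192
|j0.65 + 5| = √(0.65² + 5²) = 5.042
|L(j0.65)| = 130 × 0.65 / (0.9192 × 5.042) = 18.231
20 log₁₀(18.231) = 25.22 dB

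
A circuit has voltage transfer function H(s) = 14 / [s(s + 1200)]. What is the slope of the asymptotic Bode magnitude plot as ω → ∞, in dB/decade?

With 0 zeros and 2 poles, the high-frequency asymptotic slope is 20 × (0 − 2) = -40 dB/decade.

-40 dB/decade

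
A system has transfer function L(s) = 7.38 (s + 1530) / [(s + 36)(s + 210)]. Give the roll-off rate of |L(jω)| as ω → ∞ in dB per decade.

With 1 zero and 2 poles, the high-frequency asymptotic slope is 20 × (1 − 2) = -20 dB/decade.

-20 dB/decade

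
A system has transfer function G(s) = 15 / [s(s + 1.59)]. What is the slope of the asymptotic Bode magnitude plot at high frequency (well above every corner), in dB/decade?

-40 dB/decade

With 0 zeros and 2 poles, the high-frequency asymptotic slope is 20 × (0 − 2) = -40 dB/decade.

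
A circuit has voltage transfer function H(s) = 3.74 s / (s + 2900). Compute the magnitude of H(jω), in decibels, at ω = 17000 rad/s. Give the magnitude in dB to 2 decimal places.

11.33 dB

|j17000| = 1.7e+04
|j17000 + 2900| = √(17000² + 2900²) = 1.725e+04
|H(j17000)| = 3.74 × 1.7e+04 / 1.725e+04 = 3.6867
20 log₁₀(3.6867) = 11.333 dB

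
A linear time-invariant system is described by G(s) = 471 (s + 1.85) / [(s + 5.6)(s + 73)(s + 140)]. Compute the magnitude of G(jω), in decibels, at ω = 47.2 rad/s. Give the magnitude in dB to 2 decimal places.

|j47.2 + 1.85| = √(47.2² + 1.85²) = 47.24
|j47.2 + 5.6| = √(47.2² + 5.6²) = 47.53
|j47.2 + 73| = √(47.2² + 73²) = 86.93
|j47.2 + 140| = √(47.2² + 140²) = 147.7
|G(j47.2)| = 471 × 47.24 / (47.53 × 86.93 × 147.7) = 0.036445
20 log₁₀(0.036445) = -28.767 dB

-28.77 dB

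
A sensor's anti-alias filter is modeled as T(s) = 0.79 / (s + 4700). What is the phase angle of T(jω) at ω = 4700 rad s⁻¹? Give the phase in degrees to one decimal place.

-45.0°

∠(j4700 + 4700) = arctan(4700/4700) = 45.00°
∠T(j4700) = −45.00° = -45.00°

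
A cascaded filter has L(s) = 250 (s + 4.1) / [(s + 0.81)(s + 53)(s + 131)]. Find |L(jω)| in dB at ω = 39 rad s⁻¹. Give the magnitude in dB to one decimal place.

|j39 + 4.1| = √(39² + 4.1²) = 39.21
|j39 + 0.81| = √(39² + 0.81²) = 39.01
|j39 + 53| = √(39² + 53²) = 65.8
|j39 + 131| = √(39² + 131²) = 136.7
|L(j39)| = 250 × 39.21 / (39.01 × 65.8 × 136.7) = 0.027943
20 log₁₀(0.027943) = -31.07 dB

-31.1 dB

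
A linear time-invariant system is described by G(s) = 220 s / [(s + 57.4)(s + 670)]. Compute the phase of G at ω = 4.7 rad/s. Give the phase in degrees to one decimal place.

∠(j4.7) = 90.00°
∠(j4.7 + 57.4) = arctan(4.7/57.4) = 4.68°
∠(j4.7 + 670) = arctan(4.7/670) = 0.40°
∠G(j4.7) = 90.00° − (4.68° + 0.40°) = 84.92°

84.9°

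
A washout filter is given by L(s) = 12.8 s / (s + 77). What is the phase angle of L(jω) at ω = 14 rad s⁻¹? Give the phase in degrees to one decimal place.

79.7°

∠(j14) = 90.00°
∠(j14 + 77) = arctan(14/77) = 10.30°
∠L(j14) = 90.00° − 10.30° = 79.70°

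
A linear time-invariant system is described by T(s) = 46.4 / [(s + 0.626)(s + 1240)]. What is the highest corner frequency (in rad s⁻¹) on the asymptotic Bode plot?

Break frequencies occur at each pole and zero magnitude: 0.626 rad s⁻¹, 1240 rad s⁻¹.
The highest is 1240 rad s⁻¹.

1240 rad s⁻¹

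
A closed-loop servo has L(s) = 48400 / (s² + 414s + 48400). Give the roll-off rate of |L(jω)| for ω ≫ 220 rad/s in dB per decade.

-40 dB/decade

With 0 zeros and 2 poles, the high-frequency asymptotic slope is 20 × (0 − 2) = -40 dB/decade.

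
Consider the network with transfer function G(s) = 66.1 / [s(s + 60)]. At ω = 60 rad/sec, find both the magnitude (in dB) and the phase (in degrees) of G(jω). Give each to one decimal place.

|j60 + 60| = √(60² + 60²) = 84.85
|j60| = 60
|G(j60)| = 66.1 / (84.85 × 60) = 0.012983
20 log₁₀(0.012983) = -37.73 dB
∠(j60 + 60) = arctan(60/60) = 45.00°
∠(j60) = 90.00°
∠G(j60) = − (45.00° + 90.00°) = -135.00°

|G| = -37.7 dB, ∠G = -135.0 deg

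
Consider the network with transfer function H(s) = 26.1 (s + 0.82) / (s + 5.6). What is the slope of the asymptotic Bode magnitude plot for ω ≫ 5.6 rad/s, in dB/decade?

0 dB/decade

With 1 zero and 1 pole, the high-frequency asymptotic slope is 20 × (1 − 1) = 0 dB/decade.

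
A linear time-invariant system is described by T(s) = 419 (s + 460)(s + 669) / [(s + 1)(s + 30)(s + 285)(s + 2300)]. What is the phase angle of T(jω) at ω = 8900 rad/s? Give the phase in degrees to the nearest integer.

∠(j8900 + 460) = arctan(8900/460) = 87.04°
∠(j8900 + 669) = arctan(8900/669) = 85.70°
∠(j8900 + 1) = arctan(8900/1) = 89.99°
∠(j8900 + 30) = arctan(8900/30) = 89.81°
∠(j8900 + 285) = arctan(8900/285) = 88.17°
∠(j8900 + 2300) = arctan(8900/2300) = 75.51°
∠T(j8900) = 87.04° + 85.70° − (89.99° + 89.81° + 88.17° + 75.51°) = -170.73°

-171°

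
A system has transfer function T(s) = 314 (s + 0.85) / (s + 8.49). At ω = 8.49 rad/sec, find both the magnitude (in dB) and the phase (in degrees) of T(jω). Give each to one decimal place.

|j8.49 + 0.85| = √(8.49² + 0.85²) = 8.532
|j8.49 + 8.49| = √(8.49² + 8.49²) = 12.01
|T(j8.49)| = 314 × 8.532 / 12.01 = 223.14
20 log₁₀(223.14) = 46.97 dB
∠(j8.49 + 0.85) = arctan(8.49/0.85) = 84.28°
∠(j8.49 + 8.49) = arctan(8.49/8.49) = 45.00°
∠T(j8.49) = 84.28° − 45.00° = 39.28°

|T| = 47.0 dB, ∠T = 39.3°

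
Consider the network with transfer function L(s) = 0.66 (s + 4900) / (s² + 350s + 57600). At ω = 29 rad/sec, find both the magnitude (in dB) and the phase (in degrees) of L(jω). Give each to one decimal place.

|L| = -25.0 dB, ∠L = -9.8°

|j29 + 4900| = √(29² + 4900²) = 4900
|(j29)² + 350(j29) + 57600| = |56759 + j10150| = 5.766e+04
|L(j29)| = 0.66 × 4900 / 5.766e+04 = 0.056089
20 log₁₀(0.056089) = -25.02 dB
∠(j29 + 4900) = arctan(29/4900) = 0.34°
∠[(j29)² + 350(j29) + 57600] = ∠[56759 + j10150] = 10.14°
∠L(j29) = 0.34° − 10.14° = -9.80°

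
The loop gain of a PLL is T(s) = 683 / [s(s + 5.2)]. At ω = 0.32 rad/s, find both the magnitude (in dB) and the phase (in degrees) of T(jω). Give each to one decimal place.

|j0.32 + 5.2| = √(0.32² + 5.2²) = 5.21
|j0.32| = 0.32
|T(j0.32)| = 683 / (5.21 × 0.32) = 409.68
20 log₁₀(409.68) = 52.25 dB
∠(j0.32 + 5.2) = arctan(0.32/5.2) = 3.52°
∠(j0.32) = 90.00°
∠T(j0.32) = − (3.52° + 90.00°) = -93.52°

|T| = 52.2 dB, ∠T = -93.5°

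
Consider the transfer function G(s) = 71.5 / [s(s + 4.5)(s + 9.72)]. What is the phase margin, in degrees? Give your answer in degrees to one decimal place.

Gain crossover: |G(jω)| = 1 at ω ≈ 1.53 rad/s.
∠G(j1.53) = −90° − arctan(1.53/4.5) − arctan(1.53/9.72) ≈ -117.71°
PM = 180° + (-117.71°) = 62.29°

62.3 deg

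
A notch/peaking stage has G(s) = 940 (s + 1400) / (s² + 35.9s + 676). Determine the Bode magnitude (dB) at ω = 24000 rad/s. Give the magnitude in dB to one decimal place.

|j24000 + 1400| = √(24000² + 1400²) = 2.404e+04
|(j24000)² + 35.9(j24000) + 676| = |-5.76e+08 + j8.616e+05| = 5.76e+08
|G(j24000)| = 940 × 2.404e+04 / 5.76e+08 = 0.039233
20 log₁₀(0.039233) = -28.13 dB

-28.1 dB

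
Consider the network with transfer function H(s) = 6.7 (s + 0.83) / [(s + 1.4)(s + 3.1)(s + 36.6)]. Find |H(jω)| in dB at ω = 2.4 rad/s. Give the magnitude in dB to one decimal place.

|j2.4 + 0.83| = √(2.4² + 0.83²) = 2.539
|j2.4 + 1.4| = √(2.4² + 1.4²) = 2.778
|j2.4 + 3.1| = √(2.4² + 3.1²) = 3.92
|j2.4 + 36.6| = √(2.4² + 36.6²) = 36.68
|H(j2.4)| = 6.7 × 2.539 / (2.778 × 3.92 × 36.68) = 0.042585
20 log₁₀(0.042585) = -27.41 dB

-27.4 dB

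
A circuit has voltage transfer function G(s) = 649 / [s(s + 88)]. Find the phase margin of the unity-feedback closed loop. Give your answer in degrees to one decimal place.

Gain crossover: |G(jω)| = 1 at ω ≈ 7.35 rad/sec.
∠G(j7.35) = −90° − arctan(7.35/88) ≈ -94.77°
PM = 180° + (-94.77°) = 85.23°

85.2°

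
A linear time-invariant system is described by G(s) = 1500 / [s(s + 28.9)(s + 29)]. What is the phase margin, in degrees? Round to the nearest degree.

83°

Gain crossover: |G(jω)| = 1 at ω ≈ 1.78 rad s⁻¹.
∠G(j1.78) = −90° − arctan(1.78/28.9) − arctan(1.78/29) ≈ -97.05°
PM = 180° + (-97.05°) = 82.95°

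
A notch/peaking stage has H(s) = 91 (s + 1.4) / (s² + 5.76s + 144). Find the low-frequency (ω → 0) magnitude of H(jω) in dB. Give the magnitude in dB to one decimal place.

H(0) = 91 × 1.4 / 144 = 0.88472
20 log₁₀(0.88472) = -1.06 dB

-1.1 dB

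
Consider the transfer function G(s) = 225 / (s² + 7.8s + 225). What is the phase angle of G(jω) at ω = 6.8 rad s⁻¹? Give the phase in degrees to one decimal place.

-16.5 deg

∠[(j6.8)² + 7.8(j6.8) + 225] = ∠[178.76 + j53.04] = 16.53°
∠G(j6.8) = −16.53° = -16.53°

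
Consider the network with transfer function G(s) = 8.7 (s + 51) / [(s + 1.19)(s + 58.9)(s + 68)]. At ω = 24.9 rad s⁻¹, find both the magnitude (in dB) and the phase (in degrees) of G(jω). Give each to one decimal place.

|G| = -47.4 dB, ∠G = -104.3 deg

|j24.9 + 51| = √(24.9² + 51²) = 56.75
|j24.9 + 1.19| = √(24.9² + 1.19²) = 24.93
|j24.9 + 58.9| = √(24.9² + 58.9²) = 63.95
|j24.9 + 68| = √(24.9² + 68²) = 72.42
|G(j24.9)| = 8.7 × 56.75 / (24.93 × 63.95 × 72.42) = 0.0042773
20 log₁₀(0.0042773) = -47.38 dB
∠(j24.9 + 51) = arctan(24.9/51) = 26.02°
∠(j24.9 + 1.19) = arctan(24.9/1.19) = 87.26°
∠(j24.9 + 58.9) = arctan(24.9/58.9) = 22.92°
∠(j24.9 + 68) = arctan(24.9/68) = 20.11°
∠G(j24.9) = 26.02° − (87.26° + 22.92° + 20.11°) = -104.27°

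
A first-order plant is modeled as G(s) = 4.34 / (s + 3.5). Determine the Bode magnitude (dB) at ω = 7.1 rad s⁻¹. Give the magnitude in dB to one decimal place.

-5.2 dB

|j7.1 + 3.5| = √(7.1² + 3.5²) = 7.916
|G(j7.1)| = 4.34 / 7.916 = 0.54827
20 log₁₀(0.54827) = -5.22 dB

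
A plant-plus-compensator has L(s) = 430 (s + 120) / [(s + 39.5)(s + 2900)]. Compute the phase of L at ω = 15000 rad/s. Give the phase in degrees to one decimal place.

∠(j15000 + 120) = arctan(15000/120) = 89.54°
∠(j15000 + 39.5) = arctan(15000/39.5) = 89.85°
∠(j15000 + 2900) = arctan(15000/2900) = 79.06°
∠L(j15000) = 89.54° − (89.85° + 79.06°) = -79.37°

-79.4°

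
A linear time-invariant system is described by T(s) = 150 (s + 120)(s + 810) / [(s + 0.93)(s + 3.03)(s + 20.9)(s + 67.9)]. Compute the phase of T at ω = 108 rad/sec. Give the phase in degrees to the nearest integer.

-265 deg

∠(j108 + 120) = arctan(108/120) = 41.99°
∠(j108 + 810) = arctan(108/810) = 7.59°
∠(j108 + 0.93) = arctan(108/0.93) = 89.51°
∠(j108 + 3.03) = arctan(108/3.03) = 88.39°
∠(j108 + 20.9) = arctan(108/20.9) = 79.05°
∠(j108 + 67.9) = arctan(108/67.9) = 57.84°
∠T(j108) = 41.99° + 7.59° − (89.51° + 88.39° + 79.05° + 57.84°) = -265.21°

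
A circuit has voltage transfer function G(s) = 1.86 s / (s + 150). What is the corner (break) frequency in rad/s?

The single real pole at s = −150 gives a corner at ω = 150 rad/s.

150 rad/s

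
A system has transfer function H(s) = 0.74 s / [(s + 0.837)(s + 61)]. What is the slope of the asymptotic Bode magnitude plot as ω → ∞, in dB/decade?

With 1 zero and 2 poles, the high-frequency asymptotic slope is 20 × (1 − 2) = -20 dB/decade.

-20 dB/decade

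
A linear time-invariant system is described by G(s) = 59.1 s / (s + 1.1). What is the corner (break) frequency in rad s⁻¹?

1.1 rad s⁻¹

The single real pole at s = −1.1 gives a corner at ω = 1.1 rad s⁻¹.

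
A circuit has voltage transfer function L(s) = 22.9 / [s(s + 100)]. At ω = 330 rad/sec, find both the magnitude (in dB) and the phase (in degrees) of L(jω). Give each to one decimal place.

|L| = -73.9 dB, ∠L = -163.1°

|j330 + 100| = √(330² + 100²) = 344.8
|j330| = 330
|L(j330)| = 22.9 / (344.8 × 330) = 0.00020125
20 log₁₀(0.00020125) = -73.93 dB
∠(j330 + 100) = arctan(330/100) = 73.14°
∠(j330) = 90.00°
∠L(j330) = − (73.14° + 90.00°) = -163.14°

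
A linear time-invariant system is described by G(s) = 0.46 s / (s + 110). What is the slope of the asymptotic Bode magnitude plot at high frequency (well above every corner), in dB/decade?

With 1 zero and 1 pole, the high-frequency asymptotic slope is 20 × (1 − 1) = 0 dB/decade.

0 dB/decade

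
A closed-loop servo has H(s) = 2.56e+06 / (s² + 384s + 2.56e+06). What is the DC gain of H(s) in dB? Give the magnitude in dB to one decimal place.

0.0 dB

H(0) = 2.56e+06 / 2.56e+06 = 1
20 log₁₀(1) = 0.00 dB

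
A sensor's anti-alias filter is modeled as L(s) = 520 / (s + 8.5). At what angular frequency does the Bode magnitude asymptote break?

The single real pole at s = −8.5 gives a corner at ω = 8.5 rad/sec.

8.5 rad/sec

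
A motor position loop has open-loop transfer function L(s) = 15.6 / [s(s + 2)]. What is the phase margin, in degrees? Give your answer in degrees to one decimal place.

Gain crossover: |L(jω)| = 1 at ω ≈ 3.71 rad s⁻¹.
∠L(j3.71) = −90° − arctan(3.71/2) ≈ -151.64°
PM = 180° + (-151.64°) = 28.36°

28.4°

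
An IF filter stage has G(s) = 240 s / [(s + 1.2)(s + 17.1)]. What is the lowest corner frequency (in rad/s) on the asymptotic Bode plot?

1.2 rad/s

Break frequencies occur at each pole and zero magnitude: 1.2 rad/s, 17.1 rad/s.
The lowest is 1.2 rad/s.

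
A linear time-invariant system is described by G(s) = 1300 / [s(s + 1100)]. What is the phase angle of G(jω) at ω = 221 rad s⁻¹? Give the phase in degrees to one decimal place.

∠(j221 + 1100) = arctan(221/1100) = 11.36°
∠(j221) = 90.00°
∠G(j221) = − (11.36° + 90.00°) = -101.36°

-101.4 deg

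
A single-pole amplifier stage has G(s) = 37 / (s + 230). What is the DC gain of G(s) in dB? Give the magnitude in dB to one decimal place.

-15.9 dB

G(0) = 37 / 230 = 0.16087
20 log₁₀(0.16087) = -15.87 dB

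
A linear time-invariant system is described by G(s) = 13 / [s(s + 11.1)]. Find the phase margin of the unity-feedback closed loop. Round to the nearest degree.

Gain crossover: |G(jω)| = 1 at ω ≈ 1.16 rad/s.
∠G(j1.16) = −90° − arctan(1.16/11.1) ≈ -95.99°
PM = 180° + (-95.99°) = 84.01°

84°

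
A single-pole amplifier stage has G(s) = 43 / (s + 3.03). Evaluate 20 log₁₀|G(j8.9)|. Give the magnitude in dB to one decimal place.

13.2 dB

|j8.9 + 3.03| = √(8.9² + 3.03²) = 9.402
|G(j8.9)| = 43 / 9.402 = 4.5737
20 log₁₀(4.5737) = 13.21 dB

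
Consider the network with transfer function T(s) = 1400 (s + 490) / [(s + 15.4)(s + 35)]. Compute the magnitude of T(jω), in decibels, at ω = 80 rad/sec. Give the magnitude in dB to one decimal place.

39.8 dB

|j80 + 490| = √(80² + 490²) = 496.5
|j80 + 15.4| = √(80² + 15.4²) = 81.47
|j80 + 35| = √(80² + 35²) = 87.32
|T(j80)| = 1400 × 496.5 / (81.47 × 87.32) = 97.707
20 log₁₀(97.707) = 39.80 dB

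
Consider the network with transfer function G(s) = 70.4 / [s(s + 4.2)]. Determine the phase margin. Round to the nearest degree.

28 deg

Gain crossover: |G(jω)| = 1 at ω ≈ 7.88 rad/sec.
∠G(j7.88) = −90° − arctan(7.88/4.2) ≈ -151.95°
PM = 180° + (-151.95°) = 28.05°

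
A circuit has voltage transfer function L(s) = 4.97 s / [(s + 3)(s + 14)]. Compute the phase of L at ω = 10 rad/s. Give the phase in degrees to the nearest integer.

∠(j10) = 90.00°
∠(j10 + 3) = arctan(10/3) = 73.30°
∠(j10 + 14) = arctan(10/14) = 35.54°
∠L(j10) = 90.00° − (73.30° + 35.54°) = -18.84°

-19°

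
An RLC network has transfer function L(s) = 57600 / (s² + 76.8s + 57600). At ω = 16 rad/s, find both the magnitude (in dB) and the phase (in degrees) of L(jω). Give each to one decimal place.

|(j16)² + 76.8(j16) + 57600| = |57344 + j1228.8| = 5.736e+04
|L(j16)| = 57600 / 5.736e+04 = 1.0042
20 log₁₀(1.0042) = 0.04 dB
∠[(j16)² + 76.8(j16) + 57600] = ∠[57344 + j1228.8] = 1.23°
∠L(j16) = −1.23° = -1.23°

|L| = 0.0 dB, ∠L = -1.2°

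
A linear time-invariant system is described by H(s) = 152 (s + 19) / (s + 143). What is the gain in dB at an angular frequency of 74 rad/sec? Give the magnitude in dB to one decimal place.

|j74 + 19| = √(74² + 19²) = 76.4
|j74 + 143| = √(74² + 143²) = 161
|H(j74)| = 152 × 76.4 / 161 = 72.124
20 log₁₀(72.124) = 37.16 dB

37.2 dB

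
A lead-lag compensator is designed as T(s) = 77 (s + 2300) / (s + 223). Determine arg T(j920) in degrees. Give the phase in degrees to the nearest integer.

∠(j920 + 2300) = arctan(920/2300) = 21.80°
∠(j920 + 223) = arctan(920/223) = 76.37°
∠T(j920) = 21.80° − 76.37° = -54.57°

-55°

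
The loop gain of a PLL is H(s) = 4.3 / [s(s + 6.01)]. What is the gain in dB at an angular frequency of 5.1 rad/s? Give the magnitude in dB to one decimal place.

|j5.1 + 6.01| = √(5.1² + 6.01²) = 7.882
|j5.1| = 5.1
|H(j5.1)| = 4.3 / (7.882 × 5.1) = 0.10697
20 log₁₀(0.10697) = -19.42 dB

-19.4 dB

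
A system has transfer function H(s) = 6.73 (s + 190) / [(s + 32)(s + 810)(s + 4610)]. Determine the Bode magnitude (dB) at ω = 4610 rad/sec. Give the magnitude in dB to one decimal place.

|j4610 + 190| = √(4610² + 190²) = 4614
|j4610 + 32| = √(4610² + 32²) = 4610
|j4610 + 810| = √(4610² + 810²) = 4681
|j4610 + 4610| = √(4610² + 4610²) = 6520
|H(j4610)| = 6.73 × 4614 / (4610 × 4681 × 6520) = 2.2073e-07
20 log₁₀(2.2073e-07) = -133.12 dB

-133.1 dB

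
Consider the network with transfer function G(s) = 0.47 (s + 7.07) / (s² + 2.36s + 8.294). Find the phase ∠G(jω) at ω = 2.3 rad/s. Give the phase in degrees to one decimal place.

∠(j2.3 + 7.07) = arctan(2.3/7.07) = 18.02°
∠[(j2.3)² + 2.36(j2.3) + 8.294] = ∠[3.004 + j5.428] = 61.04°
∠G(j2.3) = 18.02° − 61.04° = -43.02°

-43.0°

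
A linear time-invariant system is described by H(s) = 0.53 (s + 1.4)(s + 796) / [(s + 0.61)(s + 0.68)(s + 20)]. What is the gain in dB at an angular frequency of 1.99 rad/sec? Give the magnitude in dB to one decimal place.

|j1.99 + 1.4| = √(1.99² + 1.4²) = 2.433
|j1.99 + 796| = √(1.99² + 796²) = 796
|j1.99 + 0.61| = √(1.99² + 0.61²) = 2.081
|j1.99 + 0.68| = √(1.99² + 0.68²) = 2.103
|j1.99 + 20| = √(1.99² + 20²) = 20.1
|H(j1.99)| = 0.53 × 2.433 × 796 / (2.081 × 2.103 × 20.1) = 11.668
20 log₁₀(11.668) = 21.34 dB

21.3 dB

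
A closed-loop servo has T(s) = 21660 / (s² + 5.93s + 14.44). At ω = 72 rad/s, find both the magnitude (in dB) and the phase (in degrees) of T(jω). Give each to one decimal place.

|(j72)² + 5.93(j72) + 14.44| = |-5169.6 + j426.96| = 5187
|T(j72)| = 21660 / 5187 = 4.1757
20 log₁₀(4.1757) = 12.41 dB
∠[(j72)² + 5.93(j72) + 14.44] = ∠[-5169.6 + j426.96] = 175.28°
∠T(j72) = −175.28° = -175.28°

|T| = 12.4 dB, ∠T = -175.3 deg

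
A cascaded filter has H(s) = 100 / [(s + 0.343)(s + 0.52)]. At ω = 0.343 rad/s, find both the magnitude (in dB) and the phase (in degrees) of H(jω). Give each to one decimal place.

|j0.343 + 0.343| = √(0.343² + 0.343²) = 0.4851
|j0.343 + 0.52| = √(0.343² + 0.52²) = 0.6229
|H(j0.343)| = 100 / (0.4851 × 0.6229) = 330.94
20 log₁₀(330.94) = 50.39 dB
∠(j0.343 + 0.343) = arctan(0.343/0.343) = 45.00°
∠(j0.343 + 0.52) = arctan(0.343/0.52) = 33.41°
∠H(j0.343) = − (45.00° + 33.41°) = -78.41°

|H| = 50.4 dB, ∠H = -78.4 deg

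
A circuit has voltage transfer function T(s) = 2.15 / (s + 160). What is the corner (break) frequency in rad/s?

The single real pole at s = −160 gives a corner at ω = 160 rad/s.

160 rad/s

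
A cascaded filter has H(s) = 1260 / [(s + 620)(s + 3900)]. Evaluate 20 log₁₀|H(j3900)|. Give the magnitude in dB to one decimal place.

-84.8 dB

|j3900 + 620| = √(3900² + 620²) = 3949
|j3900 + 3900| = √(3900² + 3900²) = 5515
|H(j3900)| = 1260 / (3949 × 5515) = 5.785e-05
20 log₁₀(5.785e-05) = -84.75 dB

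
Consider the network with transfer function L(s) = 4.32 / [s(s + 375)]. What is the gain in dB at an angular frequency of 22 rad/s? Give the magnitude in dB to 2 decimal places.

|j22 + 375| = √(22² + 375²) = 375.6
|j22| = 22
|L(j22)| = 4.32 / (375.6 × 22) = 0.00052274
20 log₁₀(0.00052274) = -65.634 dB

-65.63 dB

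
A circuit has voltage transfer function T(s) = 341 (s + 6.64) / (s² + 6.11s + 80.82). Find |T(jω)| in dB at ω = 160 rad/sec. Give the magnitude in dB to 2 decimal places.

|j160 + 6.64| = √(160² + 6.64²) = 160.1
|(j160)² + 6.11(j160) + 80.82| = |-25519 + j977.6| = 2.554e+04
|T(j160)| = 341 × 160.1 / 2.554e+04 = 2.1383
20 log₁₀(2.1383) = 6.601 dB

6.60 dB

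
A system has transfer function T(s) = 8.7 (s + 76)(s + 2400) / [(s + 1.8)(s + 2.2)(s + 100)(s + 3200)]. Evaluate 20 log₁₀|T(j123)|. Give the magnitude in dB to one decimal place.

|j123 + 76| = √(123² + 76²) = 144.6
|j123 + 2400| = √(123² + 2400²) = 2403
|j123 + 1.8| = √(123² + 1.8²) = 123
|j123 + 2.2| = √(123² + 2.2²) = 123
|j123 + 100| = √(123² + 100²) = 158.5
|j123 + 3200| = √(123² + 3200²) = 3202
|T(j123)| = 8.7 × 144.6 × 2403 / (123 × 123 × 158.5 × 3202) = 0.0003935
20 log₁₀(0.0003935) = -68.10 dB

-68.1 dB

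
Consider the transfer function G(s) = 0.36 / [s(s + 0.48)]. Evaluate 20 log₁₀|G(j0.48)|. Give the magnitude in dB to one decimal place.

|j0.48 + 0.48| = √(0.48² + 0.48²) = 0.6788
|j0.48| = 0.48
|G(j0.48)| = 0.36 / (0.6788 × 0.48) = 1.1049
20 log₁₀(1.1049) = 0.87 dB

0.9 dB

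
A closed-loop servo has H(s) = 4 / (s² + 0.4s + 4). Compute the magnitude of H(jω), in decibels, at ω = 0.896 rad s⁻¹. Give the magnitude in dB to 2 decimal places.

1.89 dB

|(j0.896)² + 0.4(j0.896) + 4| = |3.1972 + j0.3584| = 3.217
|H(j0.896)| = 4 / 3.217 = 1.2433
20 log₁₀(1.2433) = 1.892 dB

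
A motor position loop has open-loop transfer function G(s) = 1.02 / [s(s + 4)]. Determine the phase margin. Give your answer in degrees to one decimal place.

86.4°

Gain crossover: |G(jω)| = 1 at ω ≈ 0.254 rad/sec.
∠G(j0.254) = −90° − arctan(0.254/4) ≈ -93.64°
PM = 180° + (-93.64°) = 86.36°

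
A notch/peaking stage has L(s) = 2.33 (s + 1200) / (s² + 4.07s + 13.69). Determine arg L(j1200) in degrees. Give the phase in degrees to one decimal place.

∠(j1200 + 1200) = arctan(1200/1200) = 45.00°
∠[(j1200)² + 4.07(j1200) + 13.69] = ∠[-1.44e+06 + j4884] = 179.81°
∠L(j1200) = 45.00° − 179.81° = -134.81°

-134.8°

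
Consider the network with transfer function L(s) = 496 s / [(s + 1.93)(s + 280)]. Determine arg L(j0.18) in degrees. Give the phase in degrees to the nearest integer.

∠(j0.18) = 90.00°
∠(j0.18 + 1.93) = arctan(0.18/1.93) = 5.33°
∠(j0.18 + 280) = arctan(0.18/280) = 0.04°
∠L(j0.18) = 90.00° − (5.33° + 0.04°) = 84.63°

85°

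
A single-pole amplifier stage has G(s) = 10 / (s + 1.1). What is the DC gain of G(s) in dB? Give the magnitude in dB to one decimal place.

G(0) = 10 / 1.1 = 9.0909
20 log₁₀(9.0909) = 19.17 dB

19.2 dB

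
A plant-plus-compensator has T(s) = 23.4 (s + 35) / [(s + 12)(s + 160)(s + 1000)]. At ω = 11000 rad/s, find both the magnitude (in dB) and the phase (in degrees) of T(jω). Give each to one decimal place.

|T| = -134.3 dB, ∠T = -174.1°

|j11000 + 35| = √(11000² + 35²) = 1.1e+04
|j11000 + 12| = √(11000² + 12²) = 1.1e+04
|j11000 + 160| = √(11000² + 160²) = 1.1e+04
|j11000 + 1000| = √(11000² + 1000²) = 1.105e+04
|T(j11000)| = 23.4 × 1.1e+04 / (1.1e+04 × 1.1e+04 × 1.105e+04) = 1.9257e-07
20 log₁₀(1.9257e-07) = -134.31 dB
∠(j11000 + 35) = arctan(11000/35) = 89.82°
∠(j11000 + 12) = arctan(11000/12) = 89.94°
∠(j11000 + 160) = arctan(11000/160) = 89.17°
∠(j11000 + 1000) = arctan(11000/1000) = 84.81°
∠T(j11000) = 89.82° − (89.94° + 89.17° + 84.81°) = -174.09°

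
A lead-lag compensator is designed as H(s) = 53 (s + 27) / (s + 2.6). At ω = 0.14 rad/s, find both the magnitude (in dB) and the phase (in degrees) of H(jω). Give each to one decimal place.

|j0.14 + 27| = √(0.14² + 27²) = 27
|j0.14 + 2.6| = √(0.14² + 2.6²) = 2.604
|H(j0.14)| = 53 × 27 / 2.604 = 549.6
20 log₁₀(549.6) = 54.80 dB
∠(j0.14 + 27) = arctan(0.14/27) = 0.30°
∠(j0.14 + 2.6) = arctan(0.14/2.6) = 3.08°
∠H(j0.14) = 0.30° − 3.08° = -2.79°

|H| = 54.8 dB, ∠H = -2.8°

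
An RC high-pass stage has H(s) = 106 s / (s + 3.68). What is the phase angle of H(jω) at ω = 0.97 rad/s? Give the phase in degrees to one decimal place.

75.2°

∠(j0.97) = 90.00°
∠(j0.97 + 3.68) = arctan(0.97/3.68) = 14.77°
∠H(j0.97) = 90.00° − 14.77° = 75.23°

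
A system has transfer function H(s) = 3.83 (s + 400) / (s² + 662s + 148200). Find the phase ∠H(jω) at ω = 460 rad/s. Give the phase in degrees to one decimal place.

-52.8°

∠(j460 + 400) = arctan(460/400) = 48.99°
∠[(j460)² + 662(j460) + 148200] = ∠[-63400 + j3.0452e+05] = 101.76°
∠H(j460) = 48.99° − 101.76° = -52.77°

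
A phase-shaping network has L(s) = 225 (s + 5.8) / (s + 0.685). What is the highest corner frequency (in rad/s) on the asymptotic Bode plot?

Break frequencies occur at each pole and zero magnitude: 0.685 rad/s, 5.8 rad/s.
The highest is 5.8 rad/s.

5.8 rad/s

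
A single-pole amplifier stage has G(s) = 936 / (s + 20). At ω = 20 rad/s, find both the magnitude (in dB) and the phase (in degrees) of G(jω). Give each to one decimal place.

|j20 + 20| = √(20² + 20²) = 28.28
|G(j20)| = 936 / 28.28 = 33.093
20 log₁₀(33.093) = 30.39 dB
∠(j20 + 20) = arctan(20/20) = 45.00°
∠G(j20) = −45.00° = -45.00°

|G| = 30.4 dB, ∠G = -45.0°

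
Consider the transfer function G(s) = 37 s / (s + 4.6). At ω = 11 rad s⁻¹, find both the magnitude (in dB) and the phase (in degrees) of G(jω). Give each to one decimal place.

|G| = 30.7 dB, ∠G = 22.7°

|j11| = 11
|j11 + 4.6| = √(11² + 4.6²) = 11.92
|G(j11)| = 37 × 11 / 11.92 = 34.135
20 log₁₀(34.135) = 30.66 dB
∠(j11) = 90.00°
∠(j11 + 4.6) = arctan(11/4.6) = 67.31°
∠G(j11) = 90.00° − 67.31° = 22.69°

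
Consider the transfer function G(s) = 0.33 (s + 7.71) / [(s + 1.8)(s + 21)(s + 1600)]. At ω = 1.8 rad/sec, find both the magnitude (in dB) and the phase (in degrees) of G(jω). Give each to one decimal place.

|j1.8 + 7.71| = √(1.8² + 7.71²) = 7.917
|j1.8 + 1.8| = √(1.8² + 1.8²) = 2.546
|j1.8 + 21| = √(1.8² + 21²) = 21.08
|j1.8 + 1600| = √(1.8² + 1600²) = 1600
|G(j1.8)| = 0.33 × 7.917 / (2.546 × 21.08 × 1600) = 3.0435e-05
20 log₁₀(3.0435e-05) = -90.33 dB
∠(j1.8 + 7.71) = arctan(1.8/7.71) = 13.14°
∠(j1.8 + 1.8) = arctan(1.8/1.8) = 45.00°
∠(j1.8 + 21) = arctan(1.8/21) = 4.90°
∠(j1.8 + 1600) = arctan(1.8/1600) = 0.06°
∠G(j1.8) = 13.14° − (45.00° + 4.90° + 0.06°) = -36.82°

|G| = -90.3 dB, ∠G = -36.8°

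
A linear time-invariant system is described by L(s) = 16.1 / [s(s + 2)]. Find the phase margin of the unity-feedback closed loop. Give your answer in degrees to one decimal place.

Gain crossover: |L(jω)| = 1 at ω ≈ 3.77 rad/s.
∠L(j3.77) = −90° − arctan(3.77/2) ≈ -152.06°
PM = 180° + (-152.06°) = 27.94°

27.9°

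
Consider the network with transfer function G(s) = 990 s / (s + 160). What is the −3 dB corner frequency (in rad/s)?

160 rad/s

For a single-pole high-pass, the −3 dB point is at the pole: ω = 160 rad/s.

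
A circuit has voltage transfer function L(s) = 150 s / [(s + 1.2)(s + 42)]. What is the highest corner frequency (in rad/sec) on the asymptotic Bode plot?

Break frequencies occur at each pole and zero magnitude: 1.2 rad/sec, 42 rad/sec.
The highest is 42 rad/sec.

42 rad/sec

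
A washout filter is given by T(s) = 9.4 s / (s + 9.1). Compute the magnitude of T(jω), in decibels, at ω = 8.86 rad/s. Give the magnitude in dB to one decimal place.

16.3 dB

|j8.86| = 8.86
|j8.86 + 9.1| = √(8.86² + 9.1²) = 12.7
|T(j8.86)| = 9.4 × 8.86 / 12.7 = 6.5574
20 log₁₀(6.5574) = 16.33 dB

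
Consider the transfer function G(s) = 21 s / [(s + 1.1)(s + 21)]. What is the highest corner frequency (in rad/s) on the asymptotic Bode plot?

21 rad/s

Break frequencies occur at each pole and zero magnitude: 1.1 rad/s, 21 rad/s.
The highest is 21 rad/s.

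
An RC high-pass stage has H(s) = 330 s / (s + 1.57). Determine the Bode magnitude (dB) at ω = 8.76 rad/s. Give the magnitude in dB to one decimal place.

|j8.76| = 8.76
|j8.76 + 1.57| = √(8.76² + 1.57²) = 8.9
|H(j8.76)| = 330 × 8.76 / 8.9 = 324.82
20 log₁₀(324.82) = 50.23 dB

50.2 dB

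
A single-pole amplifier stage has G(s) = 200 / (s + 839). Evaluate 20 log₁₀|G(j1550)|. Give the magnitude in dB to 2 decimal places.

-18.90 dB

|j1550 + 839| = √(1550² + 839²) = 1763
|G(j1550)| = 200 / 1763 = 0.11347
20 log₁₀(0.11347) = -18.902 dB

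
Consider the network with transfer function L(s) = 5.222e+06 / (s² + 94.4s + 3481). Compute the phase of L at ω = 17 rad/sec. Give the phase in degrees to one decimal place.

∠[(j17)² + 94.4(j17) + 3481] = ∠[3192 + j1604.8] = 26.69°
∠L(j17) = −26.69° = -26.69°

-26.7 deg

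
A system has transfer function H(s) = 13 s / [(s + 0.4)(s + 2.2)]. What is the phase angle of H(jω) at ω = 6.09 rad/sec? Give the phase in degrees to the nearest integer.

∠(j6.09) = 90.00°
∠(j6.09 + 0.4) = arctan(6.09/0.4) = 86.24°
∠(j6.09 + 2.2) = arctan(6.09/2.2) = 70.14°
∠H(j6.09) = 90.00° − (86.24° + 70.14°) = -66.38°

-66 deg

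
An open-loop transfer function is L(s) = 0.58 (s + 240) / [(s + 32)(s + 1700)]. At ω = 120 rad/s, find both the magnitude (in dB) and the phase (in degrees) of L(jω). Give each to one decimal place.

|j120 + 240| = √(120² + 240²) = 268.3
|j120 + 32| = √(120² + 32²) = 124.2
|j120 + 1700| = √(120² + 1700²) = 1704
|L(j120)| = 0.58 × 268.3 / (124.2 × 1704) = 0.00073531
20 log₁₀(0.00073531) = -62.67 dB
∠(j120 + 240) = arctan(120/240) = 26.57°
∠(j120 + 32) = arctan(120/32) = 75.07°
∠(j120 + 1700) = arctan(120/1700) = 4.04°
∠L(j120) = 26.57° − (75.07° + 4.04°) = -52.54°

|L| = -62.7 dB, ∠L = -52.5°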